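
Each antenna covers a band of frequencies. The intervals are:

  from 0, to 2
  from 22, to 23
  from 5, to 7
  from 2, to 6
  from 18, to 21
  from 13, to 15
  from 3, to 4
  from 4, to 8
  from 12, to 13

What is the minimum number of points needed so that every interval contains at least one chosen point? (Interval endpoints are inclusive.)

6

Sort by right endpoint; whenever an interval is uncovered, place a point at its right end.
Sorted: [0,2] [3,4] [2,6] [5,7] [4,8] [12,13] [13,15] [18,21] [22,23]
{[0,2]} hit by 2; {[3,4],[2,6]} hit by 4; {[5,7],[4,8]} hit by 7; {[12,13],[13,15]} hit by 13; {[18,21]} hit by 21; {[22,23]} hit by 23.
Points: 2, 4, 7, 13, 21, 23 (6 total).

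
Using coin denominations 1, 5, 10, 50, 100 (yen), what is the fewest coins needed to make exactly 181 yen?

6

181 − 1×100→81 − 1×50→31 − 3×10→1 − 1×1→0
Total coins = 1 + 1 + 3 + 1 = 6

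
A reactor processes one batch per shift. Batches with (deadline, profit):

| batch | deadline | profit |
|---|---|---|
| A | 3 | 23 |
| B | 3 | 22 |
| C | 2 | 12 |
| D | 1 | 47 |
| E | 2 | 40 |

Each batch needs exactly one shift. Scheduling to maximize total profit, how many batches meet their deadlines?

Sort by profit descending; place each in the latest free slot ≤ its deadline.
Profit order: D=47 E=40 A=23 B=22 C=12
Assign: D→slot 1, E→slot 2, A→slot 3, B skipped, C skipped.
Slots: [1:D] [2:E] [3:A]
3 of 5 scheduled.

3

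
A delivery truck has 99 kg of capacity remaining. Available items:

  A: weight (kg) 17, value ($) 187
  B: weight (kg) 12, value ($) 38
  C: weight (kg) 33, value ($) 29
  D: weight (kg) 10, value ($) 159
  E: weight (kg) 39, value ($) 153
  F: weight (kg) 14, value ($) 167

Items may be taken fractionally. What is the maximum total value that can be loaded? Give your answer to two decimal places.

Order: D (159/10=15.90) > F (167/14=11.93) > A (187/17=11.00) > E (153/39=3.92) > B (38/12=3.17) > C (29/33=0.88)
Fill: take D (10 @ 159) → take F (14 @ 167) → take A (17 @ 187) → take E (39 @ 153) → take B (12 @ 38) → take 7/33 of C → 6.15; 99/99 used.
Total value = 710.15

710.15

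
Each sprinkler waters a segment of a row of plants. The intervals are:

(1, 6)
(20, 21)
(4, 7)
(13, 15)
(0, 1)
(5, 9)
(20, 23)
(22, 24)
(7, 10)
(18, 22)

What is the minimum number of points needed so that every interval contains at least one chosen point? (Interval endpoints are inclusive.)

By right end: [0,1]  [1,6]  [4,7]  [5,9]  [7,10]  [13,15]  [20,21]  [18,22]  [20,23]  [22,24]
[0,1] uncovered → point at 1; [4,7] uncovered → point at 7; [13,15] uncovered → point at 15; [20,21] uncovered → point at 21; [22,24] uncovered → point at 24.
Points: 1, 7, 15, 21, 24 (5 total).

5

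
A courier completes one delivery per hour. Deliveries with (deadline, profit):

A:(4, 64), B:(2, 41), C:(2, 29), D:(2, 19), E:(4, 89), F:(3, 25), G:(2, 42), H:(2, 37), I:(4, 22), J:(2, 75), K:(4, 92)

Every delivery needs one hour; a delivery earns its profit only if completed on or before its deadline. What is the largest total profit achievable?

320

Take jobs in profit order; each goes to the latest open slot no later than its deadline.
By profit: K(d4,92), E(d4,89), J(d2,75), A(d4,64), G(d2,42), B(d2,41), H(d2,37), C(d2,29), F(d3,25), I(d4,22), D(d2,19)
K→slot 4; E→slot 3; J→slot 2; A→slot 1; G skipped; B skipped; H skipped; C skipped; F skipped; I skipped; D skipped.
Profit = 64 + 75 + 89 + 92 = 320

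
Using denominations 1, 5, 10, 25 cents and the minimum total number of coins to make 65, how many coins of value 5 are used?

1

65 − 2×25→15 − 1×10→5 − 1×5→0
Count of 5: 1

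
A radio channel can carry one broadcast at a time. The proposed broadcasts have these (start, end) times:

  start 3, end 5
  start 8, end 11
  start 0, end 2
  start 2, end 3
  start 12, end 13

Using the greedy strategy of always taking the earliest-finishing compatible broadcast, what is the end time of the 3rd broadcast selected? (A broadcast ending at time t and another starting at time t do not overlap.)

Sort by end time and greedily take each interval whose start is ≥ the last chosen end.
Sorted by end: (0,2)  (2,3)  (3,5)  (8,11)  (12,13)
take (0,2); take (2,3); take (3,5); take (8,11); take (12,13).
Selected: (0,2) (2,3) (3,5) (8,11) (12,13)

5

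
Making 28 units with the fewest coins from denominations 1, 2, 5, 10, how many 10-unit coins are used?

2

Use the largest denomination that fits, subtract, and repeat.
28 = 2×10 + 1×5 + 1×2 + 1×1
Count of 10: 2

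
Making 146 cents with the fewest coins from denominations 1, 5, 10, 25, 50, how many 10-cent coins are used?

Use the largest denomination that fits, subtract, and repeat.
146 = 2×50 + 1×25 + 2×10 + 1×1
Count of 10: 2

2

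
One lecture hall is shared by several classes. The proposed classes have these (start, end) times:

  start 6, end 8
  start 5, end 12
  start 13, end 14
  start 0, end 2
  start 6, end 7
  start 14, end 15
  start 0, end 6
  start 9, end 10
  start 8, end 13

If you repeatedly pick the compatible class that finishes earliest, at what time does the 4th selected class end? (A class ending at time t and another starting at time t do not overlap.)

Greedy by earliest finish: after sorting by end time, pick each interval compatible with the last pick.
Sorted by end: (0,2)  (0,6)  (6,7)  (6,8)  (9,10)  (5,12)  (8,13)  (13,14)  (14,15)
take (0,2); take (6,7); skip (6,8); take (9,10); skip (5,12); take (13,14); take (14,15).
Selected: (0,2) (6,7) (9,10) (13,14) (14,15)

14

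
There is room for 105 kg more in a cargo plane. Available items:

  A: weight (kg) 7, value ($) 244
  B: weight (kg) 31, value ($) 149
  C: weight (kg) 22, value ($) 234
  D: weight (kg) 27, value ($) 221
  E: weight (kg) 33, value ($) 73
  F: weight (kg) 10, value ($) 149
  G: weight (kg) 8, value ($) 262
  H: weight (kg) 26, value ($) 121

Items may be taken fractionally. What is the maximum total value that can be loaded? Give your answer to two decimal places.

Sort by value per unit weight and fill in that order.
Ratios (sorted): A 34.86, G 32.75, F 14.90, C 10.64, D 8.19, B 4.81, H 4.65, E 2.21
take A (7 @ 244); take G (8 @ 262); take F (10 @ 149); take C (22 @ 234); take D (27 @ 221); take B (31 @ 149). Capacity used 105/105.
Total value = 1259.00

1259.00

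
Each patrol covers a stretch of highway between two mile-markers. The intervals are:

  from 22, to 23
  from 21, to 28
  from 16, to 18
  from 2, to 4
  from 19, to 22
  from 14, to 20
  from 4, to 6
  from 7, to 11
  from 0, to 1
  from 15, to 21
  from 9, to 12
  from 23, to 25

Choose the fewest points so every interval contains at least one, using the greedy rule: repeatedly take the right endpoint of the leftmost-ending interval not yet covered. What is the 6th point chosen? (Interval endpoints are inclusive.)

By right end: [0,1]  [2,4]  [4,6]  [7,11]  [9,12]  [16,18]  [14,20]  [15,21]  [19,22]  [22,23]  [23,25]  [21,28]
[0,1] uncovered → point at 1; [2,4] uncovered → point at 4; [7,11] uncovered → point at 11; [16,18] uncovered → point at 18; [19,22] uncovered → point at 22; [23,25] uncovered → point at 25.
Points: 1, 4, 11, 18, 22, 25 (6 total).

25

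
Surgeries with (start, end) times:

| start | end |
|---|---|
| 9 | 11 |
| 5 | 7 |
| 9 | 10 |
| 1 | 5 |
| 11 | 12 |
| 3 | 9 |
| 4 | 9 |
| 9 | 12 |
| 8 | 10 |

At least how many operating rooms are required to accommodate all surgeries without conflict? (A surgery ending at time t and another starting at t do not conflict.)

4

The answer is the maximum number of intervals overlapping at any instant.
Events (time:±→running): 1:+→1 3:+→2 4:+→3 5:-→2 5:+→3 7:-→2 8:+→3 9:-→2 9:-→1 9:+→2 9:+→3 9:+→4 … peak 4.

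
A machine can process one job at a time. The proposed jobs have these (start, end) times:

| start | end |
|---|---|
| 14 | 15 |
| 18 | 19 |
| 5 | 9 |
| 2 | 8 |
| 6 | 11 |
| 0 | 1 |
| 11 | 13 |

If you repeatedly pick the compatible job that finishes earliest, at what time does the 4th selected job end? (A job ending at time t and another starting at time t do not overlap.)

15

Order by finish time; keep every interval that doesn't clash with the previous kept one.
Sorted by end: (0,1)  (2,8)  (5,9)  (6,11)  (11,13)  (14,15)  (18,19)
take (0,1); take (2,8); skip (5,9); take (11,13); take (14,15); take (18,19).
Selected: (0,1) (2,8) (11,13) (14,15) (18,19)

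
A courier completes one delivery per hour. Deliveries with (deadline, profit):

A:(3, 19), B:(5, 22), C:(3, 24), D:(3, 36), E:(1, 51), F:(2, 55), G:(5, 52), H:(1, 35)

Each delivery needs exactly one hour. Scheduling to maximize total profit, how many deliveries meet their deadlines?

5

Sort by profit descending; place each in the latest free slot ≤ its deadline.
By profit: F(d2,55), G(d5,52), E(d1,51), D(d3,36), H(d1,35), C(d3,24), B(d5,22), A(d3,19)
F→slot 2; G→slot 5; E→slot 1; D→slot 3; H skipped; C skipped; B→slot 4; A skipped.
5 of 8 scheduled.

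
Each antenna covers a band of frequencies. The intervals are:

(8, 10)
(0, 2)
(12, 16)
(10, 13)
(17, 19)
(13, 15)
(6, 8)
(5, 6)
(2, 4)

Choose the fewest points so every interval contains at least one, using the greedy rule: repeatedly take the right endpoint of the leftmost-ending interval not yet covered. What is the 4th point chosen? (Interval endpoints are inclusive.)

15

Process intervals by earliest right end; each time one isn't hit yet, stab at its right endpoint.
Sorted: [0,2] [2,4] [5,6] [6,8] [8,10] [10,13] [13,15] [12,16] [17,19]
{[0,2],[2,4]} hit by 2; {[5,6],[6,8]} hit by 6; {[8,10],[10,13]} hit by 10; {[13,15],[12,16]} hit by 15; {[17,19]} hit by 19.
Points: 2, 6, 10, 15, 19 (5 total).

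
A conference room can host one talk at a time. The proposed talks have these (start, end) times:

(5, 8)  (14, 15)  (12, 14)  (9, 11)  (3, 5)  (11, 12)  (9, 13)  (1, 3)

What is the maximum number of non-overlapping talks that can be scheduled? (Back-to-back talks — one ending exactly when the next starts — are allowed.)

Sorted by end: (1,3)  (3,5)  (5,8)  (9,11)  (11,12)  (9,13)  (12,14)  (14,15)
take (1,3); take (3,5); take (5,8); take (9,11); take (11,12); take (12,14); take (14,15).
Selected 7 talks.

7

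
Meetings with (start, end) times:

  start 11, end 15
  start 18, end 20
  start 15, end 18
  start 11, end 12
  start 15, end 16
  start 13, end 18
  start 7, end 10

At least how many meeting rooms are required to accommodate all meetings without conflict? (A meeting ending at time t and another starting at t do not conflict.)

The answer is the maximum number of intervals overlapping at any instant.
starts: [7, 11, 11, 13, 15, 15, 18]
ends:   [10, 12, 15, 16, 18, 18, 20]
s7→1 e10→0 s11→1 s11→2 e12→1 s13→2 e15→1 s15→2 s15→3  — peak 3.

3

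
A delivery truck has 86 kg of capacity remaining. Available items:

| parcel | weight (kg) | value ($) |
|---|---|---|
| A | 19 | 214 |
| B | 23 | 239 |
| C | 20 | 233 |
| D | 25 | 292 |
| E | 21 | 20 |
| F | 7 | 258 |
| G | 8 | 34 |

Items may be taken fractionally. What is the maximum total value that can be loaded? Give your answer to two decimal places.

Greedy by value/weight ratio, highest first.
Ratios (sorted): F 36.86, D 11.68, C 11.65, A 11.26, B 10.39, G 4.25, E 0.95
take F (7 @ 258); take D (25 @ 292); take C (20 @ 233); take A (19 @ 214); take 15/23 of B → 155.87. Capacity used 86/86.
Total value = 1152.87

1152.87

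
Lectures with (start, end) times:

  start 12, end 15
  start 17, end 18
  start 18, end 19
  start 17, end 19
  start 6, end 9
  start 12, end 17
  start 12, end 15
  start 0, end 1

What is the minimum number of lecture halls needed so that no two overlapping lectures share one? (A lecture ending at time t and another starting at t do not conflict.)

Count concurrent intervals with a sweep; the peak is the room count.
starts: [0, 6, 12, 12, 12, 17, 17, 18]
ends:   [1, 9, 15, 15, 17, 18, 19, 19]
s0→1 e1→0 s6→1 e9→0 s12→1 s12→2 s12→3  — peak 3.

3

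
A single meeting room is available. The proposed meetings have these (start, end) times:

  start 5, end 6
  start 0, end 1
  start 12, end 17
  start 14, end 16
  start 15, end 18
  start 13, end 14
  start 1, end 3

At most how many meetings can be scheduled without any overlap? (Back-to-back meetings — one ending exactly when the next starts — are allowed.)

5

Sort by end time and greedily take each interval whose start is ≥ the last chosen end.
Sorted by end: (0,1)  (1,3)  (5,6)  (13,14)  (14,16)  (12,17)  (15,18)
take (0,1); take (1,3); take (5,6); take (13,14); take (14,16).
Selected 5 meetings.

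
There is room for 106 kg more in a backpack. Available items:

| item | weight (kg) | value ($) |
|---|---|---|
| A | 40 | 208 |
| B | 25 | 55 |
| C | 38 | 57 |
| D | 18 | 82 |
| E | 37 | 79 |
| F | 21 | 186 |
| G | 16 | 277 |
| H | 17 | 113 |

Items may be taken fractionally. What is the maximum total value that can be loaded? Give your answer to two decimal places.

838.67

Sort by value per unit weight and fill in that order.
Ratios (sorted): G 17.31, F 8.86, H 6.65, A 5.20, D 4.56, B 2.20, E 2.14, C 1.50
take G (16 @ 277); take F (21 @ 186); take H (17 @ 113); take A (40 @ 208); take 12/18 of D → 54.67. Capacity used 106/106.
Total value = 838.67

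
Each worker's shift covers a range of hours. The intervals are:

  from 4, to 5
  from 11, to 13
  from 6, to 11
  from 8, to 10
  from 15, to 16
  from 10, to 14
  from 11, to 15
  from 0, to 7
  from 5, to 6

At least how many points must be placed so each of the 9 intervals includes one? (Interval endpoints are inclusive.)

Process intervals by earliest right end; each time one isn't hit yet, stab at its right endpoint.
By right end: [4,5]  [5,6]  [0,7]  [8,10]  [6,11]  [11,13]  [10,14]  [11,15]  [15,16]
[4,5] uncovered → point at 5; [8,10] uncovered → point at 10; [11,13] uncovered → point at 13; [15,16] uncovered → point at 16.
Points: 5, 10, 13, 16 (4 total).

4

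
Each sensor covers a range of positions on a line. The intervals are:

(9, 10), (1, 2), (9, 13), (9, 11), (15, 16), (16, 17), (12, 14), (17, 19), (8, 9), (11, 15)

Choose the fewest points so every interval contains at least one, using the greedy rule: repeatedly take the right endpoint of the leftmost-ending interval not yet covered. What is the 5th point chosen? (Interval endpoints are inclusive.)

Process intervals by earliest right end; each time one isn't hit yet, stab at its right endpoint.
By right end: [1,2]  [8,9]  [9,10]  [9,11]  [9,13]  [12,14]  [11,15]  [15,16]  [16,17]  [17,19]
[1,2] uncovered → point at 2; [8,9] uncovered → point at 9; [12,14] uncovered → point at 14; [15,16] uncovered → point at 16; [17,19] uncovered → point at 19.
Points: 2, 9, 14, 16, 19 (5 total).

19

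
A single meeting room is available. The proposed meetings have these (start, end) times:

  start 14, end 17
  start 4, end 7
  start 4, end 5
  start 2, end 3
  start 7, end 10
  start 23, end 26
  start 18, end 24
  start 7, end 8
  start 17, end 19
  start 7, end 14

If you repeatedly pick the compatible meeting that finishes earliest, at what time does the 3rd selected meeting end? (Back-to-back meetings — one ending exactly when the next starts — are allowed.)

Sorted by end: (2,3)  (4,5)  (4,7)  (7,8)  (7,10)  (7,14)  (14,17)  (17,19)  (18,24)  (23,26)
take (2,3); take (4,5); take (7,8); skip (7,14); take (14,17); take (17,19); skip (18,24); take (23,26).
Selected: (2,3) (4,5) (7,8) (14,17) (17,19) (23,26)

8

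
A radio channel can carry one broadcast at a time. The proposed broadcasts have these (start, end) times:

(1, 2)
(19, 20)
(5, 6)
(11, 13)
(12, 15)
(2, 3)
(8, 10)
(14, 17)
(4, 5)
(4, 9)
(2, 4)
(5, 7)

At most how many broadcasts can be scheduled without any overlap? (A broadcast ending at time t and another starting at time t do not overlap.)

Sort by end time and greedily take each interval whose start is ≥ the last chosen end.
By end time: (1,2), (2,3), (2,4), (4,5), (5,6), (5,7), (4,9), (8,10), (11,13), (12,15), (14,17), (19,20).
Pick (1,2); next start ≥ 2 → (2,3); next start ≥ 3 → (4,5); next start ≥ 5 → (5,6); next start ≥ 6 → (8,10); next start ≥ 10 → (11,13); next start ≥ 13 → (14,17); next start ≥ 17 → (19,20).
Selected 8 broadcasts.

8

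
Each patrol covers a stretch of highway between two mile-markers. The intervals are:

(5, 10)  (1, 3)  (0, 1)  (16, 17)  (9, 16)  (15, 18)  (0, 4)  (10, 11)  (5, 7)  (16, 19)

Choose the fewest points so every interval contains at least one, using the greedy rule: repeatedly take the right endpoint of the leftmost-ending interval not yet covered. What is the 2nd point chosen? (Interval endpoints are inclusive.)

7

By right end: [0,1]  [1,3]  [0,4]  [5,7]  [5,10]  [10,11]  [9,16]  [16,17]  [15,18]  [16,19]
[0,1] uncovered → point at 1; [5,7] uncovered → point at 7; [10,11] uncovered → point at 11; [16,17] uncovered → point at 17.
Points: 1, 7, 11, 17 (4 total).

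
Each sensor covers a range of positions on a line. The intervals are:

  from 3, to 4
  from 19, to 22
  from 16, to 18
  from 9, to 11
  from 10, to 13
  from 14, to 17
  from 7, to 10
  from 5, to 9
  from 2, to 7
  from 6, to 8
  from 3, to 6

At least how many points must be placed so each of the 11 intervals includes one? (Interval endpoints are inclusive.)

Process intervals by earliest right end; each time one isn't hit yet, stab at its right endpoint.
Sorted: [3,4] [3,6] [2,7] [6,8] [5,9] [7,10] [9,11] [10,13] [14,17] [16,18] [19,22]
{[3,4],[3,6],[2,7]} hit by 4; {[6,8],[5,9],[7,10]} hit by 8; {[9,11],[10,13]} hit by 11; {[14,17],[16,18]} hit by 17; {[19,22]} hit by 22.
Points: 4, 8, 11, 17, 22 (5 total).

5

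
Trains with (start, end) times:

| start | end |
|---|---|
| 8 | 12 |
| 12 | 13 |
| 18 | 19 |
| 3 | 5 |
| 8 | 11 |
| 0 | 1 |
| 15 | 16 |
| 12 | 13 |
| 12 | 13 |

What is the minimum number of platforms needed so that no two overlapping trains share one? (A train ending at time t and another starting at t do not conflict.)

The answer is the maximum number of intervals overlapping at any instant.
Events (time:±→running): 0:+→1 1:-→0 3:+→1 5:-→0 8:+→1 8:+→2 11:-→1 12:-→0 12:+→1 12:+→2 12:+→3 … peak 3.

3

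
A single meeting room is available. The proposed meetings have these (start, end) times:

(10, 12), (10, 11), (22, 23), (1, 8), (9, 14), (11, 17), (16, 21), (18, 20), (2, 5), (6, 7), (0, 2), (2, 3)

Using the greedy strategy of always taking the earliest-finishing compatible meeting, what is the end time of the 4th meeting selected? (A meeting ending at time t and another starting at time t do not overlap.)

Order by finish time; keep every interval that doesn't clash with the previous kept one.
Sorted by end: (0,2)  (2,3)  (2,5)  (6,7)  (1,8)  (10,11)  (10,12)  (9,14)  (11,17)  (18,20)  (16,21)  (22,23)
take (0,2); take (2,3); skip (2,5); take (6,7); skip (1,8); take (10,11); take (11,17); take (18,20); skip (16,21); take (22,23).
Selected: (0,2) (2,3) (6,7) (10,11) (11,17) (18,20) (22,23)

11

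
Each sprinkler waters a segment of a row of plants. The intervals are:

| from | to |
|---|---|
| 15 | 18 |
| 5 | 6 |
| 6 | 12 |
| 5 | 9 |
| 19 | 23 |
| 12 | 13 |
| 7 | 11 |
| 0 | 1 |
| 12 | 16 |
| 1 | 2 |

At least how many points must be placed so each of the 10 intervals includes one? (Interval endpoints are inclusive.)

Sort by right endpoint; whenever an interval is uncovered, place a point at its right end.
By right end: [0,1]  [1,2]  [5,6]  [5,9]  [7,11]  [6,12]  [12,13]  [12,16]  [15,18]  [19,23]
[0,1] uncovered → point at 1; [5,6] uncovered → point at 6; [7,11] uncovered → point at 11; [12,13] uncovered → point at 13; [15,18] uncovered → point at 18; [19,23] uncovered → point at 23.
Points: 1, 6, 11, 13, 18, 23 (6 total).

6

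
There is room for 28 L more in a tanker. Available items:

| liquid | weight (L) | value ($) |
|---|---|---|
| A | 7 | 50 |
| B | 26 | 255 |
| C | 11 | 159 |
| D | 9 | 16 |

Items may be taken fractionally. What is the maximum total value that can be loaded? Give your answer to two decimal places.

Sort by value per unit weight and fill in that order.
Ratios (sorted): C 14.45, B 9.81, A 7.14, D 1.78
take C (11 @ 159); take 17/26 of B → 166.73. Capacity used 28/28.
Total value = 325.73

325.73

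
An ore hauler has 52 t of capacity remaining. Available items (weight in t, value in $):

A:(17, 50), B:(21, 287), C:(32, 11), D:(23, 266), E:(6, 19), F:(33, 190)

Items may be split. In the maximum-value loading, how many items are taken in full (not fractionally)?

2

Greedy by value/weight ratio, highest first.
Order: B (287/21=13.67) > D (266/23=11.57) > F (190/33=5.76) > E (19/6=3.17) > A (50/17=2.94) > C (11/32=0.34)
Fill: take B (21 @ 287) → take D (23 @ 266) → take 8/33 of F → 46.06; 52/52 used.
2 item(s) taken whole; one partial (take 8/33 of F).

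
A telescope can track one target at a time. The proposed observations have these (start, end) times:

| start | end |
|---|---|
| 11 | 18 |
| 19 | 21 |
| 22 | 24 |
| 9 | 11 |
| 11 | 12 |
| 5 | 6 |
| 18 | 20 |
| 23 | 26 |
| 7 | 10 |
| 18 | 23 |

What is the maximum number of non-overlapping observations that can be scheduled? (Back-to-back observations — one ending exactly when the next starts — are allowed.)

By end time: (5,6), (7,10), (9,11), (11,12), (11,18), (18,20), (19,21), (18,23), (22,24), (23,26).
Pick (5,6); next start ≥ 6 → (7,10); next start ≥ 10 → (11,12); next start ≥ 12 → (18,20); next start ≥ 20 → (22,24).
Selected 5 observations.

5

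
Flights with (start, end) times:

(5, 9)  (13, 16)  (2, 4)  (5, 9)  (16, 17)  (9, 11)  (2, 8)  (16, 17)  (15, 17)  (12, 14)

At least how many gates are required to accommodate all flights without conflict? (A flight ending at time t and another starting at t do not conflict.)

The answer is the maximum number of intervals overlapping at any instant.
Events (time:±→running): 2:+→1 2:+→2 4:-→1 5:+→2 5:+→3 … peak 3.

3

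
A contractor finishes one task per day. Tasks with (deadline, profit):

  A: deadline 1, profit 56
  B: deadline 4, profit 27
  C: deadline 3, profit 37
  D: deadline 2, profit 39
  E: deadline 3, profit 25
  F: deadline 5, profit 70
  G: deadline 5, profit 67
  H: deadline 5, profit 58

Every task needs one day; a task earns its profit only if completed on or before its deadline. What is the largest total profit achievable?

290

By profit: F(d5,70), G(d5,67), H(d5,58), A(d1,56), D(d2,39), C(d3,37), B(d4,27), E(d3,25)
F→slot 5; G→slot 4; H→slot 3; A→slot 1; D→slot 2; C skipped; B skipped; E skipped.
Profit = 56 + 39 + 58 + 67 + 70 = 290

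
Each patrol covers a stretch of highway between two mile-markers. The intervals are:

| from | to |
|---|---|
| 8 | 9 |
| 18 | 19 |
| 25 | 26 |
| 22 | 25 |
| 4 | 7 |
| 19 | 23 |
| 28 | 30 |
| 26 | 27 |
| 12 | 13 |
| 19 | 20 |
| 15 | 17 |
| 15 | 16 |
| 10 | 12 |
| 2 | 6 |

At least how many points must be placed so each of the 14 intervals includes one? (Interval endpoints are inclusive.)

Sort by right endpoint; whenever an interval is uncovered, place a point at its right end.
By right end: [2,6]  [4,7]  [8,9]  [10,12]  [12,13]  [15,16]  [15,17]  [18,19]  [19,20]  [19,23]  [22,25]  [25,26]  [26,27]  [28,30]
[2,6] uncovered → point at 6; [8,9] uncovered → point at 9; [10,12] uncovered → point at 12; [15,16] uncovered → point at 16; [18,19] uncovered → point at 19; [22,25] uncovered → point at 25; [26,27] uncovered → point at 27; [28,30] uncovered → point at 30.
Points: 6, 9, 12, 16, 19, 25, 27, 30 (8 total).

8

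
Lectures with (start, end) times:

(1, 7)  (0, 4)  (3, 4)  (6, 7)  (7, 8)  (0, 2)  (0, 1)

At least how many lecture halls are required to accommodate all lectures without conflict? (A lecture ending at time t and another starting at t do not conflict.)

Events (time:±→running): 0:+→1 0:+→2 0:+→3 … peak 3.

3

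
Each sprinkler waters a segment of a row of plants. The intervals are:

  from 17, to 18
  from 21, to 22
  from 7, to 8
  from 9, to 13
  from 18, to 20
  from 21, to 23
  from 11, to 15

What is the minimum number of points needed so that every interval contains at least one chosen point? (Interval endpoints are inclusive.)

4

Sort by right endpoint; whenever an interval is uncovered, place a point at its right end.
Sorted: [7,8] [9,13] [11,15] [17,18] [18,20] [21,22] [21,23]
{[7,8]} hit by 8; {[9,13],[11,15]} hit by 13; {[17,18],[18,20]} hit by 18; {[21,22],[21,23]} hit by 22.
Points: 8, 13, 18, 22 (4 total).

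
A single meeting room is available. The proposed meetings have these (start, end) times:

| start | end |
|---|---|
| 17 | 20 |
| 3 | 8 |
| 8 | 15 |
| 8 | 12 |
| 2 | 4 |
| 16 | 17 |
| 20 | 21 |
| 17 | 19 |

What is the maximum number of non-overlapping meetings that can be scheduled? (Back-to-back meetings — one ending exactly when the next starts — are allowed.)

5

Sorted by end: (2,4)  (3,8)  (8,12)  (8,15)  (16,17)  (17,19)  (17,20)  (20,21)
take (2,4); take (8,12); take (16,17); take (17,19); take (20,21).
Selected 5 meetings.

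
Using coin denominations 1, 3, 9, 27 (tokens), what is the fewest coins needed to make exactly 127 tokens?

7

Greedy: take as many of the largest coin as possible, then repeat with the remainder.
127 = 4×27 + 2×9 + 1×1
Total coins = 4 + 2 + 1 = 7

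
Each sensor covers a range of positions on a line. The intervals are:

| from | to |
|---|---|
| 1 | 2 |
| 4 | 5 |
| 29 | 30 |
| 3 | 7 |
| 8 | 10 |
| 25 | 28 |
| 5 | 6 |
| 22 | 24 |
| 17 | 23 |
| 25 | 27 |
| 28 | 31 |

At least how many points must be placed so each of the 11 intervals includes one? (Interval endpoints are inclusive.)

Sort by right endpoint; whenever an interval is uncovered, place a point at its right end.
By right end: [1,2]  [4,5]  [5,6]  [3,7]  [8,10]  [17,23]  [22,24]  [25,27]  [25,28]  [29,30]  [28,31]
[1,2] uncovered → point at 2; [4,5] uncovered → point at 5; [8,10] uncovered → point at 10; [17,23] uncovered → point at 23; [25,27] uncovered → point at 27; [29,30] uncovered → point at 30.
Points: 2, 5, 10, 23, 27, 30 (6 total).

6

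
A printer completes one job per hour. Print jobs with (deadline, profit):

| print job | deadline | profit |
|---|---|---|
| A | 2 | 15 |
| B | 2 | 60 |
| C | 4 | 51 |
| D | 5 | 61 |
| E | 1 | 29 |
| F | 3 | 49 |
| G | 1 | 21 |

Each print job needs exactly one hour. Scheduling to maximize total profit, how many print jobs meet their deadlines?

5

Sort by profit descending; place each in the latest free slot ≤ its deadline.
By profit: D(d5,61), B(d2,60), C(d4,51), F(d3,49), E(d1,29), G(d1,21), A(d2,15)
D→slot 5; B→slot 2; C→slot 4; F→slot 3; E→slot 1; G skipped; A skipped.
5 of 7 scheduled.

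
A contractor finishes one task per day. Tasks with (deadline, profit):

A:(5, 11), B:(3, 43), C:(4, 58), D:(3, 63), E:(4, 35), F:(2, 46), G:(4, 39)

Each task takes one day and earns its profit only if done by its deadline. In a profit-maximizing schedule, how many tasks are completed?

5

By profit: D(d3,63), C(d4,58), F(d2,46), B(d3,43), G(d4,39), E(d4,35), A(d5,11)
D→slot 3; C→slot 4; F→slot 2; B→slot 1; G skipped; E skipped; A→slot 5.
5 of 7 scheduled.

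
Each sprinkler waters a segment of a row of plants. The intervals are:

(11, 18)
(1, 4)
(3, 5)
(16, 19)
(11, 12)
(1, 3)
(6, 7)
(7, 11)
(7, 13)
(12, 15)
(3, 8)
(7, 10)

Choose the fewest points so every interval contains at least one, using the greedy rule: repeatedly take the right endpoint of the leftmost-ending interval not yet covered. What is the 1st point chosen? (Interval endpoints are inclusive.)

3

Process intervals by earliest right end; each time one isn't hit yet, stab at its right endpoint.
By right end: [1,3]  [1,4]  [3,5]  [6,7]  [3,8]  [7,10]  [7,11]  [11,12]  [7,13]  [12,15]  [11,18]  [16,19]
[1,3] uncovered → point at 3; [6,7] uncovered → point at 7; [11,12] uncovered → point at 12; [16,19] uncovered → point at 19.
Points: 3, 7, 12, 19 (4 total).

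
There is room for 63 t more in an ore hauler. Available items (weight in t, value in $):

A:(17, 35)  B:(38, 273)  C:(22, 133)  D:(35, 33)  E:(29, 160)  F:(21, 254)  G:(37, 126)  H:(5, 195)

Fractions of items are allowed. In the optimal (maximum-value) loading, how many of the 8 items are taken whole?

2

Order: H (195/5=39.00) > F (254/21=12.10) > B (273/38=7.18) > C (133/22=6.05) > E (160/29=5.52) > G (126/37=3.41) > A (35/17=2.06) > D (33/35=0.94)
Fill: take H (5 @ 195) → take F (21 @ 254) → take 37/38 of B → 265.82; 63/63 used.
2 item(s) taken whole; one partial (take 37/38 of B).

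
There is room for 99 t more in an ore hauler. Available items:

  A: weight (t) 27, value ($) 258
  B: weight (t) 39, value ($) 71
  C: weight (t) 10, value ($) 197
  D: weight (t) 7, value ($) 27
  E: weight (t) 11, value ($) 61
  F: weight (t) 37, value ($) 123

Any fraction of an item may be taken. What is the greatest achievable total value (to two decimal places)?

Ratios (sorted): C 19.70, A 9.56, E 5.55, D 3.86, F 3.32, B 1.82
take C (10 @ 197); take A (27 @ 258); take E (11 @ 61); take D (7 @ 27); take F (37 @ 123); take 7/39 of B → 12.74. Capacity used 99/99.
Total value = 678.74

678.74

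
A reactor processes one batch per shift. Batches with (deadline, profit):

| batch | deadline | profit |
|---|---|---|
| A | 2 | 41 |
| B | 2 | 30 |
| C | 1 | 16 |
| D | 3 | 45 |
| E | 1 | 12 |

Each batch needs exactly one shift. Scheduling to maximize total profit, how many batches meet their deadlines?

Take jobs in profit order; each goes to the latest open slot no later than its deadline.
Profit order: D=45 A=41 B=30 C=16 E=12
Assign: D→slot 3, A→slot 2, B→slot 1, C skipped, E skipped.
Slots: [1:B] [2:A] [3:D]
3 of 5 scheduled.

3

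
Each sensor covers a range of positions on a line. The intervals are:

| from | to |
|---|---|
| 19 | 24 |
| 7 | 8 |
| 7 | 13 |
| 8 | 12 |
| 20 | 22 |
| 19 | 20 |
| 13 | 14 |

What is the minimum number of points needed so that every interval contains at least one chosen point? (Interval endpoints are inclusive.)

Process intervals by earliest right end; each time one isn't hit yet, stab at its right endpoint.
By right end: [7,8]  [8,12]  [7,13]  [13,14]  [19,20]  [20,22]  [19,24]
[7,8] uncovered → point at 8; [13,14] uncovered → point at 14; [19,20] uncovered → point at 20.
Points: 8, 14, 20 (3 total).

3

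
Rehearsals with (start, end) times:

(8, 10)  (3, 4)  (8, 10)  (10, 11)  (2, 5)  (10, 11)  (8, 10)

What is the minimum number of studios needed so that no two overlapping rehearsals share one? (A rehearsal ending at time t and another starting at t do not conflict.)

Count concurrent intervals with a sweep; the peak is the room count.
starts: [2, 3, 8, 8, 8, 10, 10]
ends:   [4, 5, 10, 10, 10, 11, 11]
s2→1 s3→2 e4→1 e5→0 s8→1 s8→2 s8→3  — peak 3.

3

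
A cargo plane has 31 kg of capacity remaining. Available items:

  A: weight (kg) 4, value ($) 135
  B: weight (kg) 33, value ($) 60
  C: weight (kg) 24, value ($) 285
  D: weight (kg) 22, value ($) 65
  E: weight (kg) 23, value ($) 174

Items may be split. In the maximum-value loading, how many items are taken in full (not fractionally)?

2

Greedy by value/weight ratio, highest first.
Order: A (135/4=33.75) > C (285/24=11.88) > E (174/23=7.57) > D (65/22=2.95) > B (60/33=1.82)
Fill: take A (4 @ 135) → take C (24 @ 285) → take 3/23 of E → 22.70; 31/31 used.
2 item(s) taken whole; one partial (take 3/23 of E).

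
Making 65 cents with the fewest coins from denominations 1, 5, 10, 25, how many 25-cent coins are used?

2

Use the largest denomination that fits, subtract, and repeat.
65 − 2×25→15 − 1×10→5 − 1×5→0
Count of 25: 2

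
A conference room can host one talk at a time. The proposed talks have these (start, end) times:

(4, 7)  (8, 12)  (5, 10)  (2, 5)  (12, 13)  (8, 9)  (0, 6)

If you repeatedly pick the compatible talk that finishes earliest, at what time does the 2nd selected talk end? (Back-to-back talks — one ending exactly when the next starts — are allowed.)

Greedy by earliest finish: after sorting by end time, pick each interval compatible with the last pick.
Sorted by end: (2,5)  (0,6)  (4,7)  (8,9)  (5,10)  (8,12)  (12,13)
take (2,5); take (8,9); take (12,13).
Selected: (2,5) (8,9) (12,13)

9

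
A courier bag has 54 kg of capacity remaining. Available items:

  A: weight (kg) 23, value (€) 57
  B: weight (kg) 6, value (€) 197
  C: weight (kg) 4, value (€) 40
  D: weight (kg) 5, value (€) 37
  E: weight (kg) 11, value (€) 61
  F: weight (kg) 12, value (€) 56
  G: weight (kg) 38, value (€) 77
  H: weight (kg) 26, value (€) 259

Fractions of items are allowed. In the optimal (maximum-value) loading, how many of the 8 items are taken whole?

Greedy by value/weight ratio, highest first.
Order: B (197/6=32.83) > C (40/4=10.00) > H (259/26=9.96) > D (37/5=7.40) > E (61/11=5.55) > F (56/12=4.67) > A (57/23=2.48) > G (77/38=2.03)
Fill: take B (6 @ 197) → take C (4 @ 40) → take H (26 @ 259) → take D (5 @ 37) → take E (11 @ 61) → take 2/12 of F → 9.33; 54/54 used.
5 item(s) taken whole; one partial (take 2/12 of F).

5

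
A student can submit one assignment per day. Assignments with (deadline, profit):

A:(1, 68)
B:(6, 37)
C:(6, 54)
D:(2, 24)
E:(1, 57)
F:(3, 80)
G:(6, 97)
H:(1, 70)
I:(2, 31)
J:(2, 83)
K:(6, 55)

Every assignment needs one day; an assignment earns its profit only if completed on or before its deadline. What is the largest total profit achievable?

Sort by profit descending; place each in the latest free slot ≤ its deadline.
Profit order: G=97 J=83 F=80 H=70 A=68 E=57 K=55 C=54 B=37 I=31 D=24
Assign: G→slot 6, J→slot 2, F→slot 3, H→slot 1, A skipped, E skipped, K→slot 5, C→slot 4, B skipped, I skipped, D skipped.
Slots: [1:H] [2:J] [3:F] [4:C] [5:K] [6:G]
Profit = 70 + 83 + 80 + 54 + 55 + 97 = 439

439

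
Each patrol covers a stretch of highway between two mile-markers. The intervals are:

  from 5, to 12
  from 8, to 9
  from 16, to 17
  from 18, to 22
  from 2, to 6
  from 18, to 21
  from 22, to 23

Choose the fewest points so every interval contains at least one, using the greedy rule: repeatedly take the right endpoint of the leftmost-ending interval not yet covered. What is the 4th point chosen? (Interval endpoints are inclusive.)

21

Process intervals by earliest right end; each time one isn't hit yet, stab at its right endpoint.
By right end: [2,6]  [8,9]  [5,12]  [16,17]  [18,21]  [18,22]  [22,23]
[2,6] uncovered → point at 6; [8,9] uncovered → point at 9; [16,17] uncovered → point at 17; [18,21] uncovered → point at 21; [22,23] uncovered → point at 23.
Points: 6, 9, 17, 21, 23 (5 total).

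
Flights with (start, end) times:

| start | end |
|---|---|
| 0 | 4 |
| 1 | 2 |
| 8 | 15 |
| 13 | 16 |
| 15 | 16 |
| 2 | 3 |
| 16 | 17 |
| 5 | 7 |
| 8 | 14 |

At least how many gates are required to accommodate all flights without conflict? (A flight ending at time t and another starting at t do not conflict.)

starts: [0, 1, 2, 5, 8, 8, 13, 15, 16]
ends:   [2, 3, 4, 7, 14, 15, 16, 16, 17]
s0→1 s1→2 e2→1 s2→2 e3→1 e4→0 s5→1 e7→0 s8→1 s8→2 s13→3  — peak 3.

3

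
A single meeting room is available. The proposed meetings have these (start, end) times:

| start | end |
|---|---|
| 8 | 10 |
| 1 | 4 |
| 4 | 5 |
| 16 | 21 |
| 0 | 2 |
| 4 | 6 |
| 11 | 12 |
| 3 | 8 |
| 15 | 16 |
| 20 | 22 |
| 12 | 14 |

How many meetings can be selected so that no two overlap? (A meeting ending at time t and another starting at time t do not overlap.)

7

Sorted by end: (0,2)  (1,4)  (4,5)  (4,6)  (3,8)  (8,10)  (11,12)  (12,14)  (15,16)  (16,21)  (20,22)
take (0,2); take (4,5); skip (4,6); skip (3,8); take (8,10); take (11,12); take (12,14); take (15,16); take (16,21).
Selected 7 meetings.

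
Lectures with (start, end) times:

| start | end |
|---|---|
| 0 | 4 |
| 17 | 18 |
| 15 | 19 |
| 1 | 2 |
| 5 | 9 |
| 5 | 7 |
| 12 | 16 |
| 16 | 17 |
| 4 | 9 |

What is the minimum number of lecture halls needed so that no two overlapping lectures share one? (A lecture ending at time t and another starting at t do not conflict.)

Count concurrent intervals with a sweep; the peak is the room count.
Events (time:±→running): 0:+→1 1:+→2 2:-→1 4:-→0 4:+→1 5:+→2 5:+→3 … peak 3.

3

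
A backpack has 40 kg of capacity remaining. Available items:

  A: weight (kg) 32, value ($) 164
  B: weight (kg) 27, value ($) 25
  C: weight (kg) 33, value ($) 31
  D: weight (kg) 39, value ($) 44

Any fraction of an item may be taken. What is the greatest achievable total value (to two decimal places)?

Greedy by value/weight ratio, highest first.
Order: A (164/32=5.12) > D (44/39=1.13) > C (31/33=0.94) > B (25/27=0.93)
Fill: take A (32 @ 164) → take 8/39 of D → 9.03; 40/40 used.
Total value = 173.03

173.03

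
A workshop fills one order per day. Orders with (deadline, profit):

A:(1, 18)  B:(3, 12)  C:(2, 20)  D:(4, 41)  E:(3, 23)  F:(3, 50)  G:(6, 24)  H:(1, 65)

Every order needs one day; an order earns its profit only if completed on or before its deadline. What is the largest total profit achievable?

203

Take jobs in profit order; each goes to the latest open slot no later than its deadline.
By profit: H(d1,65), F(d3,50), D(d4,41), G(d6,24), E(d3,23), C(d2,20), A(d1,18), B(d3,12)
H→slot 1; F→slot 3; D→slot 4; G→slot 6; E→slot 2; C skipped; A skipped; B skipped.
Profit = 65 + 23 + 50 + 41 + 24 = 203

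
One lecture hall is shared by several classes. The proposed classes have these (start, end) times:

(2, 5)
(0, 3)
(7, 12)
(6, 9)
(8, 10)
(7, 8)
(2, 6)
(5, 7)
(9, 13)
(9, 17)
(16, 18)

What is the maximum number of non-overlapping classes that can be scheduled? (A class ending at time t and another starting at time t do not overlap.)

Greedy by earliest finish: after sorting by end time, pick each interval compatible with the last pick.
Sorted by end: (0,3)  (2,5)  (2,6)  (5,7)  (7,8)  (6,9)  (8,10)  (7,12)  (9,13)  (9,17)  (16,18)
take (0,3); take (5,7); take (7,8); skip (6,9); take (8,10); skip (7,12); skip (9,13); take (16,18).
Selected 5 classes.

5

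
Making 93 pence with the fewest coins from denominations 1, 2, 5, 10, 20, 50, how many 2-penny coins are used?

93 = 1×50 + 2×20 + 1×2 + 1×1
Count of 2: 1

1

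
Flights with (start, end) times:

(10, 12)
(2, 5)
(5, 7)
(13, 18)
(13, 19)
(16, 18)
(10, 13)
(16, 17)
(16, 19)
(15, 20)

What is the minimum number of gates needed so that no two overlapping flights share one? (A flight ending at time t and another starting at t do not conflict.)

6

starts: [2, 5, 10, 10, 13, 13, 15, 16, 16, 16]
ends:   [5, 7, 12, 13, 17, 18, 18, 19, 19, 20]
s2→1 e5→0 s5→1 e7→0 s10→1 s10→2 e12→1 e13→0 s13→1 s13→2 s15→3 s16→4 s16→5 s16→6  — peak 6.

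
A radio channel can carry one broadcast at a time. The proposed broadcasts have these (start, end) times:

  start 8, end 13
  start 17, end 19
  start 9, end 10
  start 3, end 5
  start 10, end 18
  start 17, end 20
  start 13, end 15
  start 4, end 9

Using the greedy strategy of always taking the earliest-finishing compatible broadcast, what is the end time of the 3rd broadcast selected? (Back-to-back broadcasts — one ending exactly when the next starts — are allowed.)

Order by finish time; keep every interval that doesn't clash with the previous kept one.
Sorted by end: (3,5)  (4,9)  (9,10)  (8,13)  (13,15)  (10,18)  (17,19)  (17,20)
take (3,5); take (9,10); take (13,15); take (17,19).
Selected: (3,5) (9,10) (13,15) (17,19)

15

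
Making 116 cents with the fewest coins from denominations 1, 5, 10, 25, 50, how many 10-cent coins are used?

Greedy: take as many of the largest coin as possible, then repeat with the remainder.
116 − 2×50→16 − 1×10→6 − 1×5→1 − 1×1→0
Count of 10: 1

1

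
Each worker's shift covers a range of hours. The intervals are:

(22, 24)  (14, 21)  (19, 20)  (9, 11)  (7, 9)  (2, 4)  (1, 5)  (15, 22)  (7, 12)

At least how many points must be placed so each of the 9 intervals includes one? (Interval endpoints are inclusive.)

By right end: [2,4]  [1,5]  [7,9]  [9,11]  [7,12]  [19,20]  [14,21]  [15,22]  [22,24]
[2,4] uncovered → point at 4; [7,9] uncovered → point at 9; [19,20] uncovered → point at 20; [22,24] uncovered → point at 24.
Points: 4, 9, 20, 24 (4 total).

4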